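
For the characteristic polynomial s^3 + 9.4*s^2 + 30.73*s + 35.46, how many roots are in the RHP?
s^3 + 9.4*s^2 + 30.73*s + 35.46 = (s + 3.6)(s^2 + 5.8*s + 9.85). Poles: -2.9 + 1.2j, -2.9 - 1.2j, -3.6. RHP poles (Re>0): 0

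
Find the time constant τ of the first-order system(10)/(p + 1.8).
First-order system: τ = -1/pole. Pole = -1.8. τ = -1/(-1.8) = 0.5556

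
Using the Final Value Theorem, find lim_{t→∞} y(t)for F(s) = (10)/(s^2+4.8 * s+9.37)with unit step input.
FVT: lim_{t→∞} y(t) = lim_{s→0} s*Y(s) where Y(s) = F(s)/s.
= lim_{s→0} F(s) = F(0) = num(0)/den(0) = 10/9.37 = 1.067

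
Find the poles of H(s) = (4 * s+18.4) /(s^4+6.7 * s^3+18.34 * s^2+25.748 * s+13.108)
Set denominator = 0: s^4 + 6.7*s^3 + 18.34*s^2 + 25.748*s + 13.108 = (s + 1)(s + 2.9)(s^2 + 2.8*s + 4.52) = 0 → Poles: -1, -1.4 + 1.6j, -1.4 - 1.6j, -2.9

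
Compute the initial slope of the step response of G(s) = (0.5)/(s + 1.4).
IVT: y'(0⁺) = lim_{s→∞} s²·Y(s) = lim_{s→∞} s·G(s).
deg(num) = 0, deg(den) = 1, relative degree = 1, so s·G(s) → (leading num)/(leading den) = 0.5/1 = 0.5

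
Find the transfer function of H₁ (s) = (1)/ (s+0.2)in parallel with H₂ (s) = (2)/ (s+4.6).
Parallel: H = H₁ + H₂ = (n₁·d₂ + n₂·d₁)/(d₁·d₂).
n₁·d₂ = s + 4.6. n₂·d₁ = 2*s + 0.4. Sum = 3*s + 5. d₁·d₂ = s^2 + 4.8*s + 0.92.
H(s) = (3*s + 5)/(s^2 + 4.8*s + 0.92)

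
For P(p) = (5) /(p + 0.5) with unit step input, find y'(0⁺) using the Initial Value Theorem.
IVT: y'(0⁺) = lim_{p→∞} p²·Y(p) = lim_{p→∞} p·P(p).
deg(num) = 0, deg(den) = 1, relative degree = 1, so p·P(p) → (leading num)/(leading den) = 5/1 = 5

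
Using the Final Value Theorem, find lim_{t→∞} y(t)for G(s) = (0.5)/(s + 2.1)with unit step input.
FVT: lim_{t→∞} y(t) = lim_{s→0} s*Y(s) where Y(s) = G(s)/s.
= lim_{s→0} G(s) = G(0) = num(0)/den(0) = 0.5/2.1 = 0.2381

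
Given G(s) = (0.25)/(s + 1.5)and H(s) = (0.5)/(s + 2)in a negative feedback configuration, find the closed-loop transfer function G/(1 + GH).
Closed-loop T = G/(1+GH).
Numerator: G_num * H_den = 0.25*s + 0.5.
Denominator: G_den * H_den + G_num * H_num = (s^2 + 3.5*s + 3) + (0.125) = s^2 + 3.5*s + 3.125.
T(s) = (0.25*s + 0.5)/(s^2 + 3.5*s + 3.125)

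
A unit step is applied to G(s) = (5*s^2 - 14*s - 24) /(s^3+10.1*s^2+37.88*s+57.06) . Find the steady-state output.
FVT: lim_{t→∞} y(t) = lim_{s→0} s*Y(s) where Y(s) = G(s)/s.
= lim_{s→0} G(s) = G(0) = num(0)/den(0) = -24/57.06 = -0.4206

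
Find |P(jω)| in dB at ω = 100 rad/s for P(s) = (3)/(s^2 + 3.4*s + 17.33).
Substitute s = j*100: P(j100) = -0.000300173 - 1.02236e-05j.
|P(j100)| = sqrt(Re² + Im²) = 0.0003003.
20*log₁₀(0.0003003) = -70.45 dB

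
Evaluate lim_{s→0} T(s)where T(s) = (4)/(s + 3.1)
DC gain = T(0) = num(0)/den(0) = 4/3.1 = 1.29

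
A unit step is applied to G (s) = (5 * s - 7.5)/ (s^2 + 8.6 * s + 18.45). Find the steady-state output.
FVT: lim_{t→∞} y(t) = lim_{s→0} s*Y(s) where Y(s) = G(s)/s.
= lim_{s→0} G(s) = G(0) = num(0)/den(0) = -7.5/18.45 = -0.4065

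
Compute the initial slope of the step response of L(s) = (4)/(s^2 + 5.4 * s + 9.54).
IVT: y'(0⁺) = lim_{s→∞} s²·Y(s) = lim_{s→∞} s·L(s).
deg(num) = 0, deg(den) = 2, relative degree = 2 ≥ 2, so s·L(s) → 0. Initial slope = 0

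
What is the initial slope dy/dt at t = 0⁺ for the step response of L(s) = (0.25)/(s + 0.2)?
IVT: y'(0⁺) = lim_{s→∞} s²·Y(s) = lim_{s→∞} s·L(s).
deg(num) = 0, deg(den) = 1, relative degree = 1, so s·L(s) → (leading num)/(leading den) = 0.25/1 = 0.25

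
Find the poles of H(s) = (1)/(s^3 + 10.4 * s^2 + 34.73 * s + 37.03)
Set denominator = 0: s^3 + 10.4*s^2 + 34.73*s + 37.03 = (s + 3.5)(s + 4.6)(s + 2.3) = 0 → Poles: -2.3, -3.5, -4.6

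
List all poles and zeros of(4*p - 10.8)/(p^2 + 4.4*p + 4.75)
Set denominator = 0: p^2 + 4.4*p + 4.75 = (p + 2.5)(p + 1.9) = 0 → Poles: -1.9, -2.5
Set numerator = 0: 4*p - 10.8 = 0 → Zeros: 2.7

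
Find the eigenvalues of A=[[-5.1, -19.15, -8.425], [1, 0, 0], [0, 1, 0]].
Eigenvalues solve det(λI - A) = 0.
Characteristic polynomial: λ^3 + 5.1*λ^2 + 19.15*λ + 8.425 = 0.
Factor: (λ + 0.5)(λ^2 + 4.6*λ + 16.85) = 0.
Roots: -0.5, -2.3 + 3.4j, -2.3 - 3.4j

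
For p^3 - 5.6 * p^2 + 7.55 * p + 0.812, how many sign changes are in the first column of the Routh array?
Routh array:
p^3: [1, 7.55]; p^2: [-5.6, 0.812]; p^1: [7.695]; p^0: [0.812]
First column: [1, -5.6, 7.695, 0.812]. Sign changes = 2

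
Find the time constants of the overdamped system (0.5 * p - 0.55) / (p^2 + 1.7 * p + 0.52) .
Overdamped: real poles at -0.4, -1.3. τ = -1/pole → τ₁ = 2.5, τ₂ = 0.7692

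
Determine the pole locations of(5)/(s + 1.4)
Set denominator = 0: s + 1.4 = 0 → Poles: -1.4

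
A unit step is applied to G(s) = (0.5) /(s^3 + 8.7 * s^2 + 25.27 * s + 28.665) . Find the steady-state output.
FVT: lim_{t→∞} y(t) = lim_{s→0} s*Y(s) where Y(s) = G(s)/s.
= lim_{s→0} G(s) = G(0) = num(0)/den(0) = 0.5/28.665 = 0.01744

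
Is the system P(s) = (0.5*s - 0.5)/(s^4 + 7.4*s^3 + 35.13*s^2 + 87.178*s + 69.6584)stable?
Denominator: s^4 + 7.4*s^3 + 35.13*s^2 + 87.178*s + 69.6584 = (s + 2.8)(s + 1.4)(s^2 + 3.2*s + 17.77). Poles: -1.4, -1.6 + 3.9j, -1.6 - 3.9j, -2.8. All Re(p)<0: Yes (stable)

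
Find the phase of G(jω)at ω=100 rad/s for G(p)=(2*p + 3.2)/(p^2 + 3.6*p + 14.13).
Substitute p = j*100: G(j100) = 0.000401065 - 0.0200138j.
∠G(j100) = atan2(Im, Re) = atan2(-0.0200138, 0.000401065) = -88.85°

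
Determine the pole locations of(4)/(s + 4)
Set denominator = 0: s + 4 = 0 → Poles: -4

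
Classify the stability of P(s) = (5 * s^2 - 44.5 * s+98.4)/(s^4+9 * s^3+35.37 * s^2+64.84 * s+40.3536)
Denominator: s^4 + 9*s^3 + 35.37*s^2 + 64.84*s + 40.3536 = (s + 2.8)(s + 1.2)(s^2 + 5*s + 12.01). Poles: -1.2, -2.5 + 2.4j, -2.5 - 2.4j, -2.8. Stable (all poles in LHP)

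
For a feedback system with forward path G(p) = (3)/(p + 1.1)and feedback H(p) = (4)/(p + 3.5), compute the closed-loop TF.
Closed-loop T = G/(1+GH).
Numerator: G_num * H_den = 3*p + 10.5.
Denominator: G_den * H_den + G_num * H_num = (p^2 + 4.6*p + 3.85) + (12) = p^2 + 4.6*p + 15.85.
T(p) = (3*p + 10.5)/(p^2 + 4.6*p + 15.85)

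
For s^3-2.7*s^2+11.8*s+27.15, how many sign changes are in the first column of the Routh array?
Routh array:
s^3: [1, 11.8]; s^2: [-2.7, 27.15]; s^1: [21.8556]; s^0: [27.15]
First column: [1, -2.7, 21.8556, 27.15]. Sign changes = 2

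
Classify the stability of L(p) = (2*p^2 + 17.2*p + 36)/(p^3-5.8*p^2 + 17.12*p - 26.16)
Denominator: p^3 - 5.8*p^2 + 17.12*p - 26.16 = (p - 3)(p^2 - 2.8*p + 8.72). Poles: 1.4 + 2.6j, 1.4 - 2.6j, 3. Unstable (3 pole(s) in RHP)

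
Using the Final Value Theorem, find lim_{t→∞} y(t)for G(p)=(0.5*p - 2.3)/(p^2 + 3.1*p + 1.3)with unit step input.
FVT: lim_{t→∞} y(t) = lim_{p→0} p*Y(p) where Y(p) = G(p)/p.
= lim_{p→0} G(p) = G(0) = num(0)/den(0) = -2.3/1.3 = -1.769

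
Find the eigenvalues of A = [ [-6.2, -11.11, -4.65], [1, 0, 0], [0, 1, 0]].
Eigenvalues solve det(λI - A) = 0.
Characteristic polynomial: λ^3 + 6.2*λ^2 + 11.11*λ + 4.65 = 0.
Factor: (λ + 3.1)(λ + 0.6)(λ + 2.5) = 0.
Roots: -0.6, -2.5, -3.1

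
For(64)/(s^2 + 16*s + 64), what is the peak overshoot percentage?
Standard form: ωn²/(s²+2ζωn·s+ωn²) → ωn = 8, ζ = 1.
ζ ≥ 1, so the response is non-oscillatory: peak overshoot = 0%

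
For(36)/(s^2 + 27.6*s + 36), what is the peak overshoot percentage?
Standard form: ωn²/(s²+2ζωn·s+ωn²) → ωn = 6, ζ = 2.3.
ζ ≥ 1, so the response is non-oscillatory: peak overshoot = 0%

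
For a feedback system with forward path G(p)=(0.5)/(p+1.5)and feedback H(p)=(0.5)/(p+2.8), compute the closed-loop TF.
Closed-loop T = G/(1+GH).
Numerator: G_num * H_den = 0.5*p + 1.4.
Denominator: G_den * H_den + G_num * H_num = (p^2 + 4.3*p + 4.2) + (0.25) = p^2 + 4.3*p + 4.45.
T(p) = (0.5*p + 1.4)/(p^2 + 4.3*p + 4.45)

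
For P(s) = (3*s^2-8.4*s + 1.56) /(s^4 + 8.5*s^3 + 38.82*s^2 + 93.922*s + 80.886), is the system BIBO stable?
Denominator: s^4 + 8.5*s^3 + 38.82*s^2 + 93.922*s + 80.886 = (s + 3)(s + 1.7)(s^2 + 3.8*s + 15.86). Poles: -1.7, -1.9 + 3.5j, -1.9 - 3.5j, -3. All Re(p)<0: Yes (stable)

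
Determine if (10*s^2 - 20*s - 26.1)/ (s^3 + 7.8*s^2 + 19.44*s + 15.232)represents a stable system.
Denominator: s^3 + 7.8*s^2 + 19.44*s + 15.232 = (s + 2.8)(s + 3.4)(s + 1.6). Poles: -1.6, -2.8, -3.4. All Re(p)<0: Yes (stable)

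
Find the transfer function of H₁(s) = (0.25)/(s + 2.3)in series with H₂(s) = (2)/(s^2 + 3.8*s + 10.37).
Series: H = H₁ · H₂ = (n₁·n₂)/(d₁·d₂).
Num: n₁·n₂ = 0.5. Den: d₁·d₂ = s^3 + 6.1*s^2 + 19.11*s + 23.851.
H(s) = (0.5)/(s^3 + 6.1*s^2 + 19.11*s + 23.851)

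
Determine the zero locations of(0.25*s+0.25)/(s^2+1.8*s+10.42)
Set numerator = 0: 0.25*s + 0.25 = 0 → Zeros: -1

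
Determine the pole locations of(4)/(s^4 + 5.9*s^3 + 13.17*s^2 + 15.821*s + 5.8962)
Set denominator = 0: s^4 + 5.9*s^3 + 13.17*s^2 + 15.821*s + 5.8962 = (s + 3.1)(s + 0.6)(s^2 + 2.2*s + 3.17) = 0 → Poles: -0.6, -1.1 + 1.4j, -1.1 - 1.4j, -3.1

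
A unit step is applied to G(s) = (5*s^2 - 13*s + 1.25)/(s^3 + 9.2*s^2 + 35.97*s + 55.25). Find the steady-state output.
FVT: lim_{t→∞} y(t) = lim_{s→0} s*Y(s) where Y(s) = G(s)/s.
= lim_{s→0} G(s) = G(0) = num(0)/den(0) = 1.25/55.25 = 0.02262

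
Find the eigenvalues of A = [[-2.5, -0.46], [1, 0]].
Eigenvalues solve det(λI - A) = 0.
Characteristic polynomial: λ^2 + 2.5*λ + 0.46 = 0.
Factor: (λ + 0.2)(λ + 2.3) = 0.
Roots: -0.2, -2.3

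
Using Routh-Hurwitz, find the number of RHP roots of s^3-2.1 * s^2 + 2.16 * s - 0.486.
Routh array:
s^3: [1, 2.16]; s^2: [-2.1, -0.486]; s^1: [1.92857]; s^0: [-0.486]
First column: [1, -2.1, 1.92857, -0.486]. Sign changes = RHP roots = 3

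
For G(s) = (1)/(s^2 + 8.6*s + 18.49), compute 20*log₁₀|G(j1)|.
Substitute s = j*1: G(j1) = 0.0460433 - 0.0226399j.
|G(j1)| = sqrt(Re² + Im²) = 0.05131.
20*log₁₀(0.05131) = -25.80 dB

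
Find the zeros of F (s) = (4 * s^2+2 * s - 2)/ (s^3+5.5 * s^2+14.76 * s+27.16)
Set numerator = 0: 4*s^2 + 2*s - 2 = 4*(s + 1)(s - 0.5) = 0 → Zeros: -1, 0.5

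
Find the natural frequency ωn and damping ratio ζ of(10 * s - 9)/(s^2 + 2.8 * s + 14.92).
Underdamped: complex pole -1.4 + 3.6j. ωn = |pole| = 3.863, ζ = -Re(pole)/ωn = 0.3624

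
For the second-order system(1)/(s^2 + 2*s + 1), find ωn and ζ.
Standard form: ωn²/(s²+2ζωn·s+ωn²).
const=1=ωn² → ωn=1, s coeff=2=2ζωn → ζ=1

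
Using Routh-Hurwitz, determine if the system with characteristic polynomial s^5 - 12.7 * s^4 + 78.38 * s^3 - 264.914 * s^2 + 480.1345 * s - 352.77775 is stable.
Routh array:
s^5: [1, 78.38, 480.1345]; s^4: [-12.7, -264.914, -352.77775]; s^3: [57.5206, 452.357]; s^2: [-165.038, -352.77775]; s^1: [329.403]; s^0: [-352.77775]
First column: [1, -12.7, 57.5206, -165.038, 329.403, -352.77775]. Sign changes = 5.
No, unstable (5 RHP root(s))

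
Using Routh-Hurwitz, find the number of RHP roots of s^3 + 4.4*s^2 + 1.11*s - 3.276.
Routh array:
s^3: [1, 1.11]; s^2: [4.4, -3.276]; s^1: [1.85455]; s^0: [-3.276]
First column: [1, 4.4, 1.85455, -3.276]. Sign changes = RHP roots = 1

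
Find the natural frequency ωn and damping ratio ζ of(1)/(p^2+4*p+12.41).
Underdamped: complex pole -2 + 2.9j. ωn = |pole| = 3.523, ζ = -Re(pole)/ωn = 0.5677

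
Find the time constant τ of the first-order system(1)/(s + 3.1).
First-order system: τ = -1/pole. Pole = -3.1. τ = -1/(-3.1) = 0.3226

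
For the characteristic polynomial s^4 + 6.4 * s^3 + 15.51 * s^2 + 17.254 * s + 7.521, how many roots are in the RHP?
s^4 + 6.4*s^3 + 15.51*s^2 + 17.254*s + 7.521 = (s + 1.5)(s + 2.3)(s^2 + 2.6*s + 2.18). Poles: -1.3 + 0.7j, -1.3 - 0.7j, -1.5, -2.3. RHP poles (Re>0): 0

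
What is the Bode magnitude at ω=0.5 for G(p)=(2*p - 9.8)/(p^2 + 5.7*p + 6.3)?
Substitute p = j*0.5: G(j0.5) = -1.26193 + 0.759754j.
|G(j0.5)| = sqrt(Re² + Im²) = 1.473.
20*log₁₀(1.473) = 3.36 dB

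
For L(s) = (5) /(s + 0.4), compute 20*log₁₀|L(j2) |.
Substitute s = j*2: L(j2) = 0.480769 - 2.40385j.
|L(j2)| = sqrt(Re² + Im²) = 2.451.
20*log₁₀(2.451) = 7.79 dB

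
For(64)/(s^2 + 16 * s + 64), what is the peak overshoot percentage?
Standard form: ωn²/(s²+2ζωn·s+ωn²) → ωn = 8, ζ = 1.
ζ ≥ 1, so the response is non-oscillatory: peak overshoot = 0%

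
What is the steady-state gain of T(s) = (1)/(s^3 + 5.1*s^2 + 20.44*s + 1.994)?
DC gain = T(0) = num(0)/den(0) = 1/1.994 = 0.5015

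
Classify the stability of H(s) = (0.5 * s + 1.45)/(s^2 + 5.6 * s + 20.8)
Denominator: s^2 + 5.6*s + 20.8. Poles: -2.8 + 3.6j, -2.8 - 3.6j. Stable (all poles in LHP)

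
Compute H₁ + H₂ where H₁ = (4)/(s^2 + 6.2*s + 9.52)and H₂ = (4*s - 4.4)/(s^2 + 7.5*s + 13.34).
Parallel: H = H₁ + H₂ = (n₁·d₂ + n₂·d₁)/(d₁·d₂).
n₁·d₂ = 4*s^2 + 30*s + 53.36. n₂·d₁ = 4*s^3 + 20.4*s^2 + 10.8*s - 41.888. Sum = 4*s^3 + 24.4*s^2 + 40.8*s + 11.472. d₁·d₂ = s^4 + 13.7*s^3 + 69.36*s^2 + 154.108*s + 126.9968.
H(s) = (4*s^3 + 24.4*s^2 + 40.8*s + 11.472)/(s^4 + 13.7*s^3 + 69.36*s^2 + 154.108*s + 126.9968)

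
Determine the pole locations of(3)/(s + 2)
Set denominator = 0: s + 2 = 0 → Poles: -2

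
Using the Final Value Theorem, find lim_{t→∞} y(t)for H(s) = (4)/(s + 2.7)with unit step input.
FVT: lim_{t→∞} y(t) = lim_{s→0} s*Y(s) where Y(s) = H(s)/s.
= lim_{s→0} H(s) = H(0) = num(0)/den(0) = 4/2.7 = 1.481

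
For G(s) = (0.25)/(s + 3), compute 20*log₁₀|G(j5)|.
Substitute s = j*5: G(j5) = 0.0220588 - 0.0367647j.
|G(j5)| = sqrt(Re² + Im²) = 0.04287.
20*log₁₀(0.04287) = -27.36 dB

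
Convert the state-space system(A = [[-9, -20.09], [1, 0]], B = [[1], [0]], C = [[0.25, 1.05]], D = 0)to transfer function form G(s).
G(s) = C(sI - A)⁻¹B + D.
Characteristic polynomial det(sI - A) = s^2 + 9*s + 20.09.
Numerator from C·adj(sI-A)·B + D·det(sI-A) = 0.25*s + 1.05.
G(s) = (0.25*s + 1.05)/(s^2 + 9*s + 20.09)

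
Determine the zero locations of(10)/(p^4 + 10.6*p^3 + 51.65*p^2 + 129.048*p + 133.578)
Numerator is a nonzero constant (10) → Zeros: none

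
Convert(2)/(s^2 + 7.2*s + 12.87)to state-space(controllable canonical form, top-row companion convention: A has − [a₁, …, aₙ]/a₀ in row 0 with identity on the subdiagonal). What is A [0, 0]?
Reachable canonical form for den = s^2 + 7.2*s + 12.87: top row of A = -[a₁,a₂,...,aₙ]/a₀, ones on the subdiagonal, zeros elsewhere.
A = [[-7.2, -12.87], [1, 0]].
A[0,0] = -7.2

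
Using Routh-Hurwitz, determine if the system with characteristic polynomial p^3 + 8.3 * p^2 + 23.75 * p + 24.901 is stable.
Routh array:
p^3: [1, 23.75]; p^2: [8.3, 24.901]; p^1: [20.7499]; p^0: [24.901]
First column: [1, 8.3, 20.7499, 24.901]. Sign changes = 0.
Yes, stable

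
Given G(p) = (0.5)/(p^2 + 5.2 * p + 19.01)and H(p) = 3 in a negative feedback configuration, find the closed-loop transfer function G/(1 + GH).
Closed-loop T = G/(1+GH).
Numerator: G_num * H_den = 0.5.
Denominator: G_den * H_den + G_num * H_num = (p^2 + 5.2*p + 19.01) + (1.5) = p^2 + 5.2*p + 20.51.
T(p) = (0.5)/(p^2 + 5.2*p + 20.51)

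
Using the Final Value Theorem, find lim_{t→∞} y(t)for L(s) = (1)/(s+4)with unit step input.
FVT: lim_{t→∞} y(t) = lim_{s→0} s*Y(s) where Y(s) = L(s)/s.
= lim_{s→0} L(s) = L(0) = num(0)/den(0) = 1/4 = 0.25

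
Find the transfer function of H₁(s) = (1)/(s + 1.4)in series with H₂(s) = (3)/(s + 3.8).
Series: H = H₁ · H₂ = (n₁·n₂)/(d₁·d₂).
Num: n₁·n₂ = 3. Den: d₁·d₂ = s^2 + 5.2*s + 5.32.
H(s) = (3)/(s^2 + 5.2*s + 5.32)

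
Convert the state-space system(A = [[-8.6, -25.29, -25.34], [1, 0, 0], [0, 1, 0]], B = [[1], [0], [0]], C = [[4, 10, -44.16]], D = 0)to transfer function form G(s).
G(s) = C(sI - A)⁻¹B + D.
Characteristic polynomial det(sI - A) = s^3 + 8.6*s^2 + 25.29*s + 25.34.
Numerator from C·adj(sI-A)·B + D·det(sI-A) = 4*s^2 + 10*s - 44.16.
G(s) = (4*s^2 + 10*s - 44.16)/(s^3 + 8.6*s^2 + 25.29*s + 25.34)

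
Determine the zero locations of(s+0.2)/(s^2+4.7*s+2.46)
Set numerator = 0: s + 0.2 = 0 → Zeros: -0.2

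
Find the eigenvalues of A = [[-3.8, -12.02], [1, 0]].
Eigenvalues solve det(λI - A) = 0.
Characteristic polynomial: λ^2 + 3.8*λ + 12.02 = 0.
Roots: -1.9 + 2.9j, -1.9 - 2.9j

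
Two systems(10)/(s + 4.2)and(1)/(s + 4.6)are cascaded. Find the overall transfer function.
Series: H = H₁ · H₂ = (n₁·n₂)/(d₁·d₂).
Num: n₁·n₂ = 10. Den: d₁·d₂ = s^2 + 8.8*s + 19.32.
H(s) = (10)/(s^2 + 8.8*s + 19.32)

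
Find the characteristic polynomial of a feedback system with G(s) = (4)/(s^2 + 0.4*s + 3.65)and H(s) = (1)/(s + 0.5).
Characteristic poly = G_den * H_den + G_num * H_num = (s^3 + 0.9*s^2 + 3.85*s + 1.825) + (4) = s^3 + 0.9*s^2 + 3.85*s + 5.825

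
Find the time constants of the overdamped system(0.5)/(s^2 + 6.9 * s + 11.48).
Overdamped: real poles at -2.8, -4.1. τ = -1/pole → τ₁ = 0.3571, τ₂ = 0.2439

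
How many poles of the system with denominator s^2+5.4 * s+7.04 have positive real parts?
s^2 + 5.4*s + 7.04 = (s + 3.2)(s + 2.2). Poles: -2.2, -3.2. RHP poles (Re>0): 0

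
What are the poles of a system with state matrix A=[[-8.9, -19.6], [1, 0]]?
Eigenvalues solve det(λI - A) = 0.
Characteristic polynomial: λ^2 + 8.9*λ + 19.6 = 0.
Factor: (λ + 4.9)(λ + 4) = 0.
Roots: -4, -4.9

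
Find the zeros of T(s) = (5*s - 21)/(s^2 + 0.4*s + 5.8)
Set numerator = 0: 5*s - 21 = 0 → Zeros: 4.2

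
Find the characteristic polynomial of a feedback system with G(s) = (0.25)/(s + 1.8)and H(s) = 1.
Characteristic poly = G_den * H_den + G_num * H_num = (s + 1.8) + (0.25) = s + 2.05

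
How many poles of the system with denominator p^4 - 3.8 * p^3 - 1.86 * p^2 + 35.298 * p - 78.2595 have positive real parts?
p^4 - 3.8*p^3 - 1.86*p^2 + 35.298*p - 78.2595 = (p - 3.3)(p + 3.1)(p^2 - 3.6*p + 7.65). Poles: -3.1, 1.8 + 2.1j, 1.8 - 2.1j, 3.3. RHP poles (Re>0): 3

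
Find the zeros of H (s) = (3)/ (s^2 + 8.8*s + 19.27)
Numerator is a nonzero constant (3) → Zeros: none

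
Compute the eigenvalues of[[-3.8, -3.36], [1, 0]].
Eigenvalues solve det(λI - A) = 0.
Characteristic polynomial: λ^2 + 3.8*λ + 3.36 = 0.
Factor: (λ + 2.4)(λ + 1.4) = 0.
Roots: -1.4, -2.4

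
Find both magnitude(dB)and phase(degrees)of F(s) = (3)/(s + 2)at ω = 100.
Substitute s = j*100: F(j100) = 0.00059976 - 0.029988j.
|F| = 20*log₁₀(sqrt(Re²+Im²)) = -30.46 dB.
∠F = atan2(Im, Re) = -88.85°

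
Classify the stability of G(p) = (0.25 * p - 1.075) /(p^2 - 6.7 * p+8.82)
Denominator: p^2 - 6.7*p + 8.82 = (p - 1.8)(p - 4.9). Poles: 1.8, 4.9. Unstable (2 pole(s) in RHP)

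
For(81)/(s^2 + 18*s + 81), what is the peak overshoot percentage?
Standard form: ωn²/(s²+2ζωn·s+ωn²) → ωn = 9, ζ = 1.
ζ ≥ 1, so the response is non-oscillatory: peak overshoot = 0%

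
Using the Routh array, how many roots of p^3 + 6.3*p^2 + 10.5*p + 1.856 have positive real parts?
Routh array:
p^3: [1, 10.5]; p^2: [6.3, 1.856]; p^1: [10.2054]; p^0: [1.856]
First column: [1, 6.3, 10.2054, 1.856]. Sign changes = RHP roots = 0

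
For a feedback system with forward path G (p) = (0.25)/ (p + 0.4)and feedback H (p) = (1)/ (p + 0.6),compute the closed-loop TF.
Closed-loop T = G/(1+GH).
Numerator: G_num * H_den = 0.25*p + 0.15.
Denominator: G_den * H_den + G_num * H_num = (p^2 + p + 0.24) + (0.25) = p^2 + p + 0.49.
T(p) = (0.25*p + 0.15)/(p^2 + p + 0.49)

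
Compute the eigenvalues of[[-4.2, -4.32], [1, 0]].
Eigenvalues solve det(λI - A) = 0.
Characteristic polynomial: λ^2 + 4.2*λ + 4.32 = 0.
Factor: (λ + 2.4)(λ + 1.8) = 0.
Roots: -1.8, -2.4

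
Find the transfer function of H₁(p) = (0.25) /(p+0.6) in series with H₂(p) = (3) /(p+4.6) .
Series: H = H₁ · H₂ = (n₁·n₂)/(d₁·d₂).
Num: n₁·n₂ = 0.75. Den: d₁·d₂ = p^2 + 5.2*p + 2.76.
H(p) = (0.75)/(p^2 + 5.2*p + 2.76)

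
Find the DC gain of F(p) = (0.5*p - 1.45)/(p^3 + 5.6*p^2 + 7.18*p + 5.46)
DC gain = F(0) = num(0)/den(0) = -1.45/5.46 = -0.2656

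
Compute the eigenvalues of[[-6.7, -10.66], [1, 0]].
Eigenvalues solve det(λI - A) = 0.
Characteristic polynomial: λ^2 + 6.7*λ + 10.66 = 0.
Factor: (λ + 2.6)(λ + 4.1) = 0.
Roots: -2.6, -4.1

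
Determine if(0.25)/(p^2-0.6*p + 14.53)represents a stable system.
Denominator: p^2 - 0.6*p + 14.53. Poles: 0.3 + 3.8j, 0.3 - 3.8j. All Re(p)<0: No (unstable)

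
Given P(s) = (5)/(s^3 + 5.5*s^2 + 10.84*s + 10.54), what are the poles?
Set denominator = 0: s^3 + 5.5*s^2 + 10.84*s + 10.54 = (s + 3.1)(s^2 + 2.4*s + 3.4) = 0 → Poles: -1.2 + 1.4j, -1.2 - 1.4j, -3.1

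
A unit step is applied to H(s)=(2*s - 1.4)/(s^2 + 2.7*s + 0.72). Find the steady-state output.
FVT: lim_{t→∞} y(t) = lim_{s→0} s*Y(s) where Y(s) = H(s)/s.
= lim_{s→0} H(s) = H(0) = num(0)/den(0) = -1.4/0.72 = -1.944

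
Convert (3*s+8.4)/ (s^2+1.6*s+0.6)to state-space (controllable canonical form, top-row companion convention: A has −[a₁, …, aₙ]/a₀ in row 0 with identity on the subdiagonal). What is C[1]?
Reachable canonical form: C = numerator coefficients (right-aligned, zero-padded to length n).
num = 3*s + 8.4, C = [[3, 8.4]].
C[1] = 8.4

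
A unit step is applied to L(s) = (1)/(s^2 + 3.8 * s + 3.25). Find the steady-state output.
FVT: lim_{t→∞} y(t) = lim_{s→0} s*Y(s) where Y(s) = L(s)/s.
= lim_{s→0} L(s) = L(0) = num(0)/den(0) = 1/3.25 = 0.3077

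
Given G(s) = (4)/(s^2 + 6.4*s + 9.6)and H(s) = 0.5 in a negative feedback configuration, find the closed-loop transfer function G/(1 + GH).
Closed-loop T = G/(1+GH).
Numerator: G_num * H_den = 4.
Denominator: G_den * H_den + G_num * H_num = (s^2 + 6.4*s + 9.6) + (2) = s^2 + 6.4*s + 11.6.
T(s) = (4)/(s^2 + 6.4*s + 11.6)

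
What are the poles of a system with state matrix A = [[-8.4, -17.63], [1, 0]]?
Eigenvalues solve det(λI - A) = 0.
Characteristic polynomial: λ^2 + 8.4*λ + 17.63 = 0.
Factor: (λ + 4.1)(λ + 4.3) = 0.
Roots: -4.1, -4.3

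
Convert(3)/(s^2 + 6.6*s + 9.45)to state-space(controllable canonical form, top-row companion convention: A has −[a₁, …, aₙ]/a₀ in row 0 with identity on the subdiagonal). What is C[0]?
Reachable canonical form: C = numerator coefficients (right-aligned, zero-padded to length n).
num = 3, C = [[0, 3]].
C[0] = 0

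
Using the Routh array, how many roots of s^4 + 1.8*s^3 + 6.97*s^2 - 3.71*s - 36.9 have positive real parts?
Routh array:
s^4: [1, 6.97, -36.9]; s^3: [1.8, -3.71]; s^2: [9.03111, -36.9]; s^1: [3.64458]; s^0: [-36.9]
First column: [1, 1.8, 9.03111, 3.64458, -36.9]. Sign changes = RHP roots = 1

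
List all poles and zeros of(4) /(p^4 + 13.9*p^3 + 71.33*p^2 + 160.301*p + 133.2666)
Set denominator = 0: p^4 + 13.9*p^3 + 71.33*p^2 + 160.301*p + 133.2666 = (p + 4.6)(p + 2.7)(p + 3.7)(p + 2.9) = 0 → Poles: -2.7, -2.9, -3.7, -4.6
Numerator is a nonzero constant (4) → Zeros: none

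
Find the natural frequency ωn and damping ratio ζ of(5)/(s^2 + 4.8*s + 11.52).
Underdamped: complex pole -2.4 + 2.4j. ωn = |pole| = 3.394, ζ = -Re(pole)/ωn = 0.7071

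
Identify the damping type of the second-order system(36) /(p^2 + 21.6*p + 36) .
Standard form: ωn²/(p²+2ζωn·p+ωn²) gives ωn=6, ζ=1.8.
Overdamped (ζ = 1.8 > 1)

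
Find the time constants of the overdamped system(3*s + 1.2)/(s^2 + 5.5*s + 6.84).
Overdamped: real poles at -3.6, -1.9. τ = -1/pole → τ₁ = 0.2778, τ₂ = 0.5263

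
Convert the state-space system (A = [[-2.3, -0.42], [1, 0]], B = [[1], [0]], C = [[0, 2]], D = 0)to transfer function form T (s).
T(s) = C(sI - A)⁻¹B + D.
Characteristic polynomial det(sI - A) = s^2 + 2.3*s + 0.42.
Numerator from C·adj(sI-A)·B + D·det(sI-A) = 2.
T(s) = (2)/(s^2 + 2.3*s + 0.42)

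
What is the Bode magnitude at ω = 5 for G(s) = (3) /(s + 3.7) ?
Substitute s = j*5: G(j5) = 0.286896 - 0.387697j.
|G(j5)| = sqrt(Re² + Im²) = 0.4823.
20*log₁₀(0.4823) = -6.33 dB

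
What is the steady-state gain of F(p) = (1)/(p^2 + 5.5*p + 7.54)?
DC gain = F(0) = num(0)/den(0) = 1/7.54 = 0.1326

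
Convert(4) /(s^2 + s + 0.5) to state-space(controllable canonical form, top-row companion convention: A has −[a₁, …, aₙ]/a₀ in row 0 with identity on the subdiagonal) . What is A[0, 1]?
Reachable canonical form for den = s^2 + s + 0.5: top row of A = -[a₁,a₂,...,aₙ]/a₀, ones on the subdiagonal, zeros elsewhere.
A = [[-1, -0.5], [1, 0]].
A[0,1] = -0.5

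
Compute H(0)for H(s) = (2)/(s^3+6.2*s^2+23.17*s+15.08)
DC gain = H(0) = num(0)/den(0) = 2/15.08 = 0.1326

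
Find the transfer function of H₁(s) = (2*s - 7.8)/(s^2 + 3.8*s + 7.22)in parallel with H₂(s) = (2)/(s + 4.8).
Parallel: H = H₁ + H₂ = (n₁·d₂ + n₂·d₁)/(d₁·d₂).
n₁·d₂ = 2*s^2 + 1.8*s - 37.44. n₂·d₁ = 2*s^2 + 7.6*s + 14.44. Sum = 4*s^2 + 9.4*s - 23. d₁·d₂ = s^3 + 8.6*s^2 + 25.46*s + 34.656.
H(s) = (4*s^2 + 9.4*s - 23)/(s^3 + 8.6*s^2 + 25.46*s + 34.656)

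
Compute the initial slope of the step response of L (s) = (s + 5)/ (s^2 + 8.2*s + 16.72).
IVT: y'(0⁺) = lim_{s→∞} s²·Y(s) = lim_{s→∞} s·L(s).
deg(num) = 1, deg(den) = 2, relative degree = 1, so s·L(s) → (leading num)/(leading den) = 1/1 = 1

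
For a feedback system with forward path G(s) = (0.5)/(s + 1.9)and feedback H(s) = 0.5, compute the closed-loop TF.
Closed-loop T = G/(1+GH).
Numerator: G_num * H_den = 0.5.
Denominator: G_den * H_den + G_num * H_num = (s + 1.9) + (0.25) = s + 2.15.
T(s) = (0.5)/(s + 2.15)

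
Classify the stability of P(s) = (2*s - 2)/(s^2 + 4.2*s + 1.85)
Denominator: s^2 + 4.2*s + 1.85 = (s + 0.5)(s + 3.7). Poles: -0.5, -3.7. Stable (all poles in LHP)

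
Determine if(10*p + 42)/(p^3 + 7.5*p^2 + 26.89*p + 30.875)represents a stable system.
Denominator: p^3 + 7.5*p^2 + 26.89*p + 30.875 = (p + 1.9)(p^2 + 5.6*p + 16.25). Poles: -1.9, -2.8 + 2.9j, -2.8 - 2.9j. All Re(p)<0: Yes (stable)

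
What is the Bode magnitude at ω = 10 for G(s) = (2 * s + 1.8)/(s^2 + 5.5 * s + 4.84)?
Substitute s = j*10: G(j10) = 0.0768774 - 0.165739j.
|G(j10)| = sqrt(Re² + Im²) = 0.1827.
20*log₁₀(0.1827) = -14.77 dB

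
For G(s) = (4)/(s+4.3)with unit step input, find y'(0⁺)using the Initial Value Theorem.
IVT: y'(0⁺) = lim_{s→∞} s²·Y(s) = lim_{s→∞} s·G(s).
deg(num) = 0, deg(den) = 1, relative degree = 1, so s·G(s) → (leading num)/(leading den) = 4/1 = 4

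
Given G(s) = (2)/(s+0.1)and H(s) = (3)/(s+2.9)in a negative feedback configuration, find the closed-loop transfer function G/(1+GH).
Closed-loop T = G/(1+GH).
Numerator: G_num * H_den = 2*s + 5.8.
Denominator: G_den * H_den + G_num * H_num = (s^2 + 3*s + 0.29) + (6) = s^2 + 3*s + 6.29.
T(s) = (2*s + 5.8)/(s^2 + 3*s + 6.29)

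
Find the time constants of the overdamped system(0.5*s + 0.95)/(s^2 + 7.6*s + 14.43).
Overdamped: real poles at -3.7, -3.9. τ = -1/pole → τ₁ = 0.2703, τ₂ = 0.2564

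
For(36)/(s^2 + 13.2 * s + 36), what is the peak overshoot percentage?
Standard form: ωn²/(s²+2ζωn·s+ωn²) → ωn = 6, ζ = 1.1.
ζ ≥ 1, so the response is non-oscillatory: peak overshoot = 0%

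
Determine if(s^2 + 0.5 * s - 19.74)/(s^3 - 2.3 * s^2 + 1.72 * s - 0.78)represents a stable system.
Denominator: s^3 - 2.3*s^2 + 1.72*s - 0.78 = (s - 1.5)(s^2 - 0.8*s + 0.52). Poles: 0.4 + 0.6j, 0.4 - 0.6j, 1.5. All Re(p)<0: No (unstable)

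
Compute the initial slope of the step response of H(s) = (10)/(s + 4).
IVT: y'(0⁺) = lim_{s→∞} s²·Y(s) = lim_{s→∞} s·H(s).
deg(num) = 0, deg(den) = 1, relative degree = 1, so s·H(s) → (leading num)/(leading den) = 10/1 = 10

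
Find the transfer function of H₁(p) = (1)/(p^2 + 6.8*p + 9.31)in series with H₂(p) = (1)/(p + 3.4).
Series: H = H₁ · H₂ = (n₁·n₂)/(d₁·d₂).
Num: n₁·n₂ = 1. Den: d₁·d₂ = p^3 + 10.2*p^2 + 32.43*p + 31.654.
H(p) = (1)/(p^3 + 10.2*p^2 + 32.43*p + 31.654)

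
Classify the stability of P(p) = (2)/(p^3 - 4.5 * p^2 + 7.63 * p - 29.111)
Denominator: p^3 - 4.5*p^2 + 7.63*p - 29.111 = (p - 4.3)(p^2 - 0.2*p + 6.77). Poles: 0.1 + 2.6j, 0.1 - 2.6j, 4.3. Unstable (3 pole(s) in RHP)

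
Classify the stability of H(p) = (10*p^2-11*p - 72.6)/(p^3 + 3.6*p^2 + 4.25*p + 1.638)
Denominator: p^3 + 3.6*p^2 + 4.25*p + 1.638 = (p + 1.4)(p + 0.9)(p + 1.3). Poles: -0.9, -1.3, -1.4. Stable (all poles in LHP)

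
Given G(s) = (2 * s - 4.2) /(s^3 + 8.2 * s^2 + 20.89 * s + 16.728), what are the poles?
Set denominator = 0: s^3 + 8.2*s^2 + 20.89*s + 16.728 = (s + 4.1)(s + 1.7)(s + 2.4) = 0 → Poles: -1.7, -2.4, -4.1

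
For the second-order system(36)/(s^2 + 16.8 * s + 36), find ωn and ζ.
Standard form: ωn²/(s²+2ζωn·s+ωn²).
const=36=ωn² → ωn=6, s coeff=16.8=2ζωn → ζ=1.4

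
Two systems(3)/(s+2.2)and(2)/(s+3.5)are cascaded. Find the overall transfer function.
Series: H = H₁ · H₂ = (n₁·n₂)/(d₁·d₂).
Num: n₁·n₂ = 6. Den: d₁·d₂ = s^2 + 5.7*s + 7.7.
H(s) = (6)/(s^2 + 5.7*s + 7.7)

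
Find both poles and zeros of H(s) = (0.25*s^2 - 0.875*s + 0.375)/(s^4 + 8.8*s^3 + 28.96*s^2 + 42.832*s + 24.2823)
Set denominator = 0: s^4 + 8.8*s^3 + 28.96*s^2 + 42.832*s + 24.2823 = (s + 3.1)(s + 2.1)(s^2 + 3.6*s + 3.73) = 0 → Poles: -1.8 + 0.7j, -1.8 - 0.7j, -2.1, -3.1
Set numerator = 0: 0.25*s^2 - 0.875*s + 0.375 = 0.25*(s - 3)(s - 0.5) = 0 → Zeros: 0.5, 3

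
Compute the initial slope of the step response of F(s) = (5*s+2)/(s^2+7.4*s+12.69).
IVT: y'(0⁺) = lim_{s→∞} s²·Y(s) = lim_{s→∞} s·F(s).
deg(num) = 1, deg(den) = 2, relative degree = 1, so s·F(s) → (leading num)/(leading den) = 5/1 = 5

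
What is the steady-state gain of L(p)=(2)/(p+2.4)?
DC gain = L(0) = num(0)/den(0) = 2/2.4 = 0.8333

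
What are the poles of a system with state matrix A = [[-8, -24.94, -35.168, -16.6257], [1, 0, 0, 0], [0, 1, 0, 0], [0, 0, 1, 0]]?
Eigenvalues solve det(λI - A) = 0.
Characteristic polynomial: λ^4 + 8*λ^3 + 24.94*λ^2 + 35.168*λ + 16.6257 = 0.
Factor: (λ + 0.9)(λ + 2.9)(λ^2 + 4.2*λ + 6.37) = 0.
Roots: -0.9, -2.1 + 1.4j, -2.1 - 1.4j, -2.9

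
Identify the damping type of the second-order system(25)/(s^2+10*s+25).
Standard form: ωn²/(s²+2ζωn·s+ωn²) gives ωn=5, ζ=1.
Critically damped (ζ = 1)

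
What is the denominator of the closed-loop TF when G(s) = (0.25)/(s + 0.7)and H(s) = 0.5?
Characteristic poly = G_den * H_den + G_num * H_num = (s + 0.7) + (0.125) = s + 0.825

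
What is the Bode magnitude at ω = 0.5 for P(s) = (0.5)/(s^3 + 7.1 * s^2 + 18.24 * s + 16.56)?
Substitute s = j*0.5: P(j0.5) = 0.0246823 - 0.0150164j.
|P(j0.5)| = sqrt(Re² + Im²) = 0.02889.
20*log₁₀(0.02889) = -30.78 dB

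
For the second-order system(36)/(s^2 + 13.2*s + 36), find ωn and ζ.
Standard form: ωn²/(s²+2ζωn·s+ωn²).
const=36=ωn² → ωn=6, s coeff=13.2=2ζωn → ζ=1.1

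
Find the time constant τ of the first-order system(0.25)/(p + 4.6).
First-order system: τ = -1/pole. Pole = -4.6. τ = -1/(-4.6) = 0.2174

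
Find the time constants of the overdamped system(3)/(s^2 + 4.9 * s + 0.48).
Overdamped: real poles at -4.8, -0.1. τ = -1/pole → τ₁ = 0.2083, τ₂ = 10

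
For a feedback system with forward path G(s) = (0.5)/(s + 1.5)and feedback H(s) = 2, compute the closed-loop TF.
Closed-loop T = G/(1+GH).
Numerator: G_num * H_den = 0.5.
Denominator: G_den * H_den + G_num * H_num = (s + 1.5) + (1) = s + 2.5.
T(s) = (0.5)/(s + 2.5)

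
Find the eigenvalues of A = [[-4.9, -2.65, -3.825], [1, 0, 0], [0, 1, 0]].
Eigenvalues solve det(λI - A) = 0.
Characteristic polynomial: λ^3 + 4.9*λ^2 + 2.65*λ + 3.825 = 0.
Factor: (λ + 4.5)(λ^2 + 0.4*λ + 0.85) = 0.
Roots: -0.2 + 0.9j, -0.2 - 0.9j, -4.5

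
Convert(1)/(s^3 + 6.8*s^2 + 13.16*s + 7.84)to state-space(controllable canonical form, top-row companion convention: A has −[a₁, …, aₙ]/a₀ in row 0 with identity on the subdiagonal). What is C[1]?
Reachable canonical form: C = numerator coefficients (right-aligned, zero-padded to length n).
num = 1, C = [[0, 0, 1]].
C[1] = 0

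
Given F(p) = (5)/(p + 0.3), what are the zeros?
Numerator is a nonzero constant (5) → Zeros: none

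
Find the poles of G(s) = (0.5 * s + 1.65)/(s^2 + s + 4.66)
Set denominator = 0: s^2 + s + 4.66 = 0 → Poles: -0.5 + 2.1j, -0.5 - 2.1j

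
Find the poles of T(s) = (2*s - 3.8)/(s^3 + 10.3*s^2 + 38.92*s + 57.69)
Set denominator = 0: s^3 + 10.3*s^2 + 38.92*s + 57.69 = (s + 4.5)(s^2 + 5.8*s + 12.82) = 0 → Poles: -2.9 + 2.1j, -2.9 - 2.1j, -4.5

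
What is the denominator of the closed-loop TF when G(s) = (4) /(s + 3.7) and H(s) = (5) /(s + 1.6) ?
Characteristic poly = G_den * H_den + G_num * H_num = (s^2 + 5.3*s + 5.92) + (20) = s^2 + 5.3*s + 25.92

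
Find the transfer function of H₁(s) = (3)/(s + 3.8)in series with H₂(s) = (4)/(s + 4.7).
Series: H = H₁ · H₂ = (n₁·n₂)/(d₁·d₂).
Num: n₁·n₂ = 12. Den: d₁·d₂ = s^2 + 8.5*s + 17.86.
H(s) = (12)/(s^2 + 8.5*s + 17.86)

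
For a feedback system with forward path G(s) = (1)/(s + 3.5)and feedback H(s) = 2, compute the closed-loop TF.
Closed-loop T = G/(1+GH).
Numerator: G_num * H_den = 1.
Denominator: G_den * H_den + G_num * H_num = (s + 3.5) + (2) = s + 5.5.
T(s) = (1)/(s + 5.5)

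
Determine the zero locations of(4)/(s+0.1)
Numerator is a nonzero constant (4) → Zeros: none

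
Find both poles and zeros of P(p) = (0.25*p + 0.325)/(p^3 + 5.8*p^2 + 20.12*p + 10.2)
Set denominator = 0: p^3 + 5.8*p^2 + 20.12*p + 10.2 = (p + 0.6)(p^2 + 5.2*p + 17) = 0 → Poles: -0.6, -2.6 + 3.2j, -2.6 - 3.2j
Set numerator = 0: 0.25*p + 0.325 = 0 → Zeros: -1.3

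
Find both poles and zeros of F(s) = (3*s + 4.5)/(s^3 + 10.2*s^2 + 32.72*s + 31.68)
Set denominator = 0: s^3 + 10.2*s^2 + 32.72*s + 31.68 = (s + 4)(s + 1.8)(s + 4.4) = 0 → Poles: -1.8, -4, -4.4
Set numerator = 0: 3*s + 4.5 = 0 → Zeros: -1.5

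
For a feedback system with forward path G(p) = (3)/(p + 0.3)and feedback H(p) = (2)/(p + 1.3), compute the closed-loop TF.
Closed-loop T = G/(1+GH).
Numerator: G_num * H_den = 3*p + 3.9.
Denominator: G_den * H_den + G_num * H_num = (p^2 + 1.6*p + 0.39) + (6) = p^2 + 1.6*p + 6.39.
T(p) = (3*p + 3.9)/(p^2 + 1.6*p + 6.39)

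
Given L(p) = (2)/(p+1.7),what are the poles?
Set denominator = 0: p + 1.7 = 0 → Poles: -1.7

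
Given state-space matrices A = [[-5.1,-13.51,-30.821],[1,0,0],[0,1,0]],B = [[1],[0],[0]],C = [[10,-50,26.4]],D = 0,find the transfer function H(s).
H(s) = C(sI - A)⁻¹B + D.
Characteristic polynomial det(sI - A) = s^3 + 5.1*s^2 + 13.51*s + 30.821.
Numerator from C·adj(sI-A)·B + D·det(sI-A) = 10*s^2 - 50*s + 26.4.
H(s) = (10*s^2 - 50*s + 26.4)/(s^3 + 5.1*s^2 + 13.51*s + 30.821)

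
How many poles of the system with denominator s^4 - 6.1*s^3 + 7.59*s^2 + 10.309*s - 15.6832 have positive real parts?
s^4 - 6.1*s^3 + 7.59*s^2 + 10.309*s - 15.6832 = (s - 1.3)(s - 3.2)(s - 2.9)(s + 1.3). Poles: -1.3, 1.3, 2.9, 3.2. RHP poles (Re>0): 3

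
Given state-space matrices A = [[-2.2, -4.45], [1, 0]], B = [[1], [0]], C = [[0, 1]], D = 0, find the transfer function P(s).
P(s) = C(sI - A)⁻¹B + D.
Characteristic polynomial det(sI - A) = s^2 + 2.2*s + 4.45.
Numerator from C·adj(sI-A)·B + D·det(sI-A) = 1.
P(s) = (1)/(s^2 + 2.2*s + 4.45)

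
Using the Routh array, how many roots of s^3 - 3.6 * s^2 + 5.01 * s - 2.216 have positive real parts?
Routh array:
s^3: [1, 5.01]; s^2: [-3.6, -2.216]; s^1: [4.39444]; s^0: [-2.216]
First column: [1, -3.6, 4.39444, -2.216]. Sign changes = RHP roots = 3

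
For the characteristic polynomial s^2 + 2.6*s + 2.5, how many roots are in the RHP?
Poles: -1.3 + 0.9j, -1.3 - 0.9j. RHP poles (Re>0): 0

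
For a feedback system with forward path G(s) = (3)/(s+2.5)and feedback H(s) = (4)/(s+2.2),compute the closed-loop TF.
Closed-loop T = G/(1+GH).
Numerator: G_num * H_den = 3*s + 6.6.
Denominator: G_den * H_den + G_num * H_num = (s^2 + 4.7*s + 5.5) + (12) = s^2 + 4.7*s + 17.5.
T(s) = (3*s + 6.6)/(s^2 + 4.7*s + 17.5)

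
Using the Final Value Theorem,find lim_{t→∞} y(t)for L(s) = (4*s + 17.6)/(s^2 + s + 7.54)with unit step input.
FVT: lim_{t→∞} y(t) = lim_{s→0} s*Y(s) where Y(s) = L(s)/s.
= lim_{s→0} L(s) = L(0) = num(0)/den(0) = 17.6/7.54 = 2.334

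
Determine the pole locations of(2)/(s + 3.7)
Set denominator = 0: s + 3.7 = 0 → Poles: -3.7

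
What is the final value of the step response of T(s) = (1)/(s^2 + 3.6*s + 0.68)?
FVT: lim_{t→∞} y(t) = lim_{s→0} s*Y(s) where Y(s) = T(s)/s.
= lim_{s→0} T(s) = T(0) = num(0)/den(0) = 1/0.68 = 1.471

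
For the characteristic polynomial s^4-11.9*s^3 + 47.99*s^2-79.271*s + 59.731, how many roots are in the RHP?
s^4 - 11.9*s^3 + 47.99*s^2 - 79.271*s + 59.731 = (s - 4.9)(s - 4.6)(s^2 - 2.4*s + 2.65). Poles: 1.2 + 1.1j, 1.2 - 1.1j, 4.6, 4.9. RHP poles (Re>0): 4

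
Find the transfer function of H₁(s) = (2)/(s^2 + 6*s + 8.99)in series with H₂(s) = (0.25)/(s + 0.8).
Series: H = H₁ · H₂ = (n₁·n₂)/(d₁·d₂).
Num: n₁·n₂ = 0.5. Den: d₁·d₂ = s^3 + 6.8*s^2 + 13.79*s + 7.192.
H(s) = (0.5)/(s^3 + 6.8*s^2 + 13.79*s + 7.192)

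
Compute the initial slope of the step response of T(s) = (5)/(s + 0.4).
IVT: y'(0⁺) = lim_{s→∞} s²·Y(s) = lim_{s→∞} s·T(s).
deg(num) = 0, deg(den) = 1, relative degree = 1, so s·T(s) → (leading num)/(leading den) = 5/1 = 5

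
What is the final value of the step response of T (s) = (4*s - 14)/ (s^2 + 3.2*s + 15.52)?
FVT: lim_{t→∞} y(t) = lim_{s→0} s*Y(s) where Y(s) = T(s)/s.
= lim_{s→0} T(s) = T(0) = num(0)/den(0) = -14/15.52 = -0.9021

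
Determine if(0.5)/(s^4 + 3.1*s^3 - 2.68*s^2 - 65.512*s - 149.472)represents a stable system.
Denominator: s^4 + 3.1*s^3 - 2.68*s^2 - 65.512*s - 149.472 = (s - 4)(s + 2.7)(s^2 + 4.4*s + 13.84). Poles: -2.2 + 3j, -2.2 - 3j, -2.7, 4. All Re(p)<0: No (unstable)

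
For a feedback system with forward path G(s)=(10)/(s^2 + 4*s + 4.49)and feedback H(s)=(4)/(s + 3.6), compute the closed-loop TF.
Closed-loop T = G/(1+GH).
Numerator: G_num * H_den = 10*s + 36.
Denominator: G_den * H_den + G_num * H_num = (s^3 + 7.6*s^2 + 18.89*s + 16.164) + (40) = s^3 + 7.6*s^2 + 18.89*s + 56.164.
T(s) = (10*s + 36)/(s^3 + 7.6*s^2 + 18.89*s + 56.164)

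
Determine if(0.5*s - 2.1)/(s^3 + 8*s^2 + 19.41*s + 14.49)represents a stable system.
Denominator: s^3 + 8*s^2 + 19.41*s + 14.49 = (s + 2.3)(s + 1.5)(s + 4.2). Poles: -1.5, -2.3, -4.2. All Re(p)<0: Yes (stable)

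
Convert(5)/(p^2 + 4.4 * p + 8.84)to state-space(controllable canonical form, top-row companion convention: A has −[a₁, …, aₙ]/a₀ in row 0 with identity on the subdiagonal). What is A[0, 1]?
Reachable canonical form for den = p^2 + 4.4*p + 8.84: top row of A = -[a₁,a₂,...,aₙ]/a₀, ones on the subdiagonal, zeros elsewhere.
A = [[-4.4, -8.84], [1, 0]].
A[0,1] = -8.84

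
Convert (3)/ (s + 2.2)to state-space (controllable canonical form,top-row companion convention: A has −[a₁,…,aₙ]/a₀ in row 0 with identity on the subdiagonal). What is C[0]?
Reachable canonical form: C = numerator coefficients (right-aligned, zero-padded to length n).
num = 3, C = [[3]].
C[0] = 3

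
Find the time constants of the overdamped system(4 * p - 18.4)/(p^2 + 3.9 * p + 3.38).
Overdamped: real poles at -2.6, -1.3. τ = -1/pole → τ₁ = 0.3846, τ₂ = 0.7692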